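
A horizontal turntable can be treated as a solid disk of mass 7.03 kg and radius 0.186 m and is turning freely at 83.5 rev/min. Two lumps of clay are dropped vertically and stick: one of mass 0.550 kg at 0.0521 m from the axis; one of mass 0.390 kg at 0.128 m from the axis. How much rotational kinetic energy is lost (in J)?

No external torque acts about the axis; L_before = L_after.
I_p = ½(7.03)(0.186)² = 0.1216 kg·m².
Added inertia Σmr² = (0.550)(0.0521)² + (0.390)(0.128)² = 0.007883 kg·m²; I_f = 0.1216 + 0.007883 = 0.1295 kg·m².
ω_f = I_p ω_i / I_f = (0.1216)(83.5) / 0.1295 = 78.42 rpm.
KE_i = ½(0.1216)(8.744 rad/s)² = 4.649 J; KE_f = ½(0.1295)(8.212)² = 4.366 J.

energy lost ≈ 0.283 J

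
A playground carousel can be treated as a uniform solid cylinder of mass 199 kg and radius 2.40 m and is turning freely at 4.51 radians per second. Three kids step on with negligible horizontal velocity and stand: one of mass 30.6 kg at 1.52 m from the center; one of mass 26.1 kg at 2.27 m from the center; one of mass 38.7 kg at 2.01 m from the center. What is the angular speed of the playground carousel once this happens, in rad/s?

No external torque acts about the center; L_before = L_after.
I_p = ½(199)(2.40)² = 573.1 kg·m².
Added inertia Σmr² = (30.6)(1.52)² + (26.1)(2.27)² + (38.7)(2.01)² = 361.5 kg·m²; I_f = 573.1 + 361.5 = 934.7 kg·m².
ω_f = I_p ω_i / I_f = (573.1)(4.51) / 934.7 = 2.765 rad/s.

ω_f ≈ 2.77 rad/s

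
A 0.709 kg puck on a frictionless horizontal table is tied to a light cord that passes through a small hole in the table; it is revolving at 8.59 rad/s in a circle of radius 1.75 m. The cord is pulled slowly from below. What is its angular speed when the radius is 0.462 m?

ω₂ ≈ 123 rad/s

No torque about the axis ⇒ m r₁² ω₁ = m r₂² ω₂.
ω₂ = ω₁ (r₁/r₂)² = (8.59)(1.75/0.462)² = 123.2 rad/s.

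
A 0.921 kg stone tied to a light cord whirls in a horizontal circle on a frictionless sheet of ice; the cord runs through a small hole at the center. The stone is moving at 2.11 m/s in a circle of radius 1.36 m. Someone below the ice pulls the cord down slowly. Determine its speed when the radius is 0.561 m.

v₂ ≈ 5.12 m/s

The only horizontal force on the mass is along the cord (radial), so it exerts no torque about the hole and angular momentum m v r is conserved.
v₂ = v₁ r₁ / r₂ = (2.11)(1.36) / (0.561) = 5.115 m/s.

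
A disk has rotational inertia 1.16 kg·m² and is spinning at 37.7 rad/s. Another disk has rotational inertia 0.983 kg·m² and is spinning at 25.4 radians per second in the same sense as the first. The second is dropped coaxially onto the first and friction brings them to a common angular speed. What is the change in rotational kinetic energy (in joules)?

ΔKE ≈ -40.3 J

The coupling torques are internal; angular momentum about the shared axis is conserved.
Taking A's sense as positive: L = (1.160)(37.7) + (0.9830)(25.4) = 68.70 kg·m²·rad/s.
Combined I = 1.160 + 0.9830 = 2.143 kg·m².
ω_f = L / I = 68.70 / 2.143 = 32.06 rad/s.
KE_i = ½ΣIω² = 1141 J; KE_f = ½(2.143)(32.06)² = 1101 J.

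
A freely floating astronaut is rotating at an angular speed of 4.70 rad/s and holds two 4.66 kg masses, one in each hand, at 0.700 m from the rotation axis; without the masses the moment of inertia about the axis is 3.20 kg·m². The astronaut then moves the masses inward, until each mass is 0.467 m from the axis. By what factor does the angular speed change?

ω₂/ω₁ ≈ 1.48

With no external torque about the axis, L is conserved: I₁ω₁ = I₂ω₂.
I₁ = 3.20 + 2(4.66)(0.700)² = 7.767 kg·m²; I₂ = 3.20 + 2(4.66)(0.467)² = 5.233 kg·m².
ω₂/ω₁ = I₁/I₂ = 7.767 / 5.233 = 1.484.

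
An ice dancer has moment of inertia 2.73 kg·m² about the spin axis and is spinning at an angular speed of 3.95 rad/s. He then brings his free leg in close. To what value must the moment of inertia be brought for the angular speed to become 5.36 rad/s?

I₂ ≈ 2.01 kg·m²

No external torque acts about the spin axis, so angular momentum is conserved.
I₂ = I₁ω₁ / ω₂ = (2.73)(3.95) / (5.36) = 2.012 kg·m².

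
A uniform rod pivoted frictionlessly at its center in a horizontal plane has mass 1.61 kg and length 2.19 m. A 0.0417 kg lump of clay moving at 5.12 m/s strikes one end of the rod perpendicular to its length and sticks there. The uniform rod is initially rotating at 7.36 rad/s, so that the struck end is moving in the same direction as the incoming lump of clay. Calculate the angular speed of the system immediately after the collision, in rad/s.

|ω_f| ≈ 7.17 rad/s

The axle reaction passes through the pivot and exerts no torque about it; angular momentum about the pivot is conserved through the impact.
I_p = (1/12)(1.61)(2.19)² = 0.6435 kg·m². Taking the sense of the lump of clay's angular momentum as positive, L_{lump} = m v R = (0.0417)(5.12)(2.19/2) = 0.2338 kg·m²/s.
L_i = +I_p ω_p + m v R = +(0.6435)(7.36) + 0.2338 = 4.970 kg·m²/s.
After sticking, I_f = I_p + m R² = 0.6435 + (0.0417)(2.19/2)² = 0.6935 kg·m².
ω_f = L_i / I_f = 4.970 / 0.6935 = 7.166 rad/s.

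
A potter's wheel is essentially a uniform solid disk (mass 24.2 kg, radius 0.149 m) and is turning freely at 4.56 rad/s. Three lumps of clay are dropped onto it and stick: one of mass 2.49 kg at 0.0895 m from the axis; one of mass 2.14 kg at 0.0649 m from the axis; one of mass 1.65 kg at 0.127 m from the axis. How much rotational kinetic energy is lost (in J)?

energy lost ≈ 0.479 J

No external torque acts about the axis; L_before = L_after.
I_p = ½(24.2)(0.149)² = 0.2686 kg·m².
Added inertia Σmr² = (2.49)(0.0895)² + (2.14)(0.0649)² + (1.65)(0.127)² = 0.05557 kg·m²; I_f = 0.2686 + 0.05557 = 0.3242 kg·m².
ω_f = I_p ω_i / I_f = (0.2686)(4.56) / 0.3242 = 3.778 rad/s.
KE_i = ½(0.2686)(4.560 rad/s)² = 2.793 J; KE_f = ½(0.3242)(3.778)² = 2.314 J.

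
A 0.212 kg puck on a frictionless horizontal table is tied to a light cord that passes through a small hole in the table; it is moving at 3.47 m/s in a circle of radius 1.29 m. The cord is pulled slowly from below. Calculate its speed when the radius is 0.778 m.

v₂ ≈ 5.75 m/s

The only horizontal force on the mass is along the cord (radial), so it exerts no torque about the hole and angular momentum m v r is conserved.
v₂ = v₁ r₁ / r₂ = (3.47)(1.29) / (0.778) = 5.754 m/s.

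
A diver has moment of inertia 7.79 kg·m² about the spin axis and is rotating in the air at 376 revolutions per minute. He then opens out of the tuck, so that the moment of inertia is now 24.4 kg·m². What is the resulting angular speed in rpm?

ω₂ ≈ 120 rpm

No external torque acts about the spin axis, so angular momentum is conserved.
ω₂ = I₁ω₁ / I₂ = (7.790)(376 rpm) / (24.40) = 120.0 rpm.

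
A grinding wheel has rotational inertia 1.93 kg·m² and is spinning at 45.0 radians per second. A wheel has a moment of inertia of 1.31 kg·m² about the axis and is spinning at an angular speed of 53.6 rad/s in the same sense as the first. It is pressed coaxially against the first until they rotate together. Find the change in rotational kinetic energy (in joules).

ΔKE ≈ -28.9 J

No external torque acts about the common axis, so total angular momentum is conserved.
Taking A's sense as positive: L = (1.930)(45.0) + (1.310)(53.6) = 157.1 kg·m²·rad/s.
Combined I = 1.930 + 1.310 = 3.240 kg·m².
ω_f = L / I = 157.1 / 3.240 = 48.48 rad/s.
KE_i = ½ΣIω² = 3836 J; KE_f = ½(3.240)(48.48)² = 3807 J.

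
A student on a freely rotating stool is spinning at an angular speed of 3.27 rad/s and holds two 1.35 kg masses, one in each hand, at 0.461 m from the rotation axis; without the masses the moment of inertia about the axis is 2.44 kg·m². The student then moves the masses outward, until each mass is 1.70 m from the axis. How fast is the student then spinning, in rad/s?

With no external torque about the axis, L is conserved: I₁ω₁ = I₂ω₂.
I₁ = 2.44 + 2(1.35)(0.461)² = 3.014 kg·m²; I₂ = 2.44 + 2(1.35)(1.70)² = 10.24 kg·m².
ω₂ = I₁ω₁ / I₂ = (3.014)(3.27 rad/s) / (10.24) = 0.9621 rad/s.

ω₂ ≈ 0.962 rad/s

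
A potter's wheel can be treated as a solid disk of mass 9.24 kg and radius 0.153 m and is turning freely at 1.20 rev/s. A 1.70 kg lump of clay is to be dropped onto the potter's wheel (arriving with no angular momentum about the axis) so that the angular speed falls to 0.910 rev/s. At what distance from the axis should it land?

r ≈ 0.142 m

No external torque acts about the axis; L_before = L_after.
I_p = ½(9.24)(0.153)² = 0.1081 kg·m².
I_p ω_i = (I_p + m r²) ω_f ⇒ m r² = I_p(ω_i/ω_f − 1) = 0.1081(1.20/0.910 − 1) = 0.03447 kg·m².
r = √(0.03447/1.70) = 0.1424 m.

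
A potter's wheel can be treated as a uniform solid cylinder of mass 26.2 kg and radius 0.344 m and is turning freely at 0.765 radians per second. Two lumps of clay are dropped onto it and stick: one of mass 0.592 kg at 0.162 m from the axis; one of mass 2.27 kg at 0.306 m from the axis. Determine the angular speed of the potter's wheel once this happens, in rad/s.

ω_f ≈ 0.667 rad/s

No external torque acts about the axis; L_before = L_after.
I_p = ½(26.2)(0.344)² = 1.550 kg·m².
Added inertia Σmr² = (0.592)(0.162)² + (2.27)(0.306)² = 0.2281 kg·m²; I_f = 1.550 + 0.2281 = 1.778 kg·m².
ω_f = I_p ω_i / I_f = (1.550)(0.765) / 1.778 = 0.6669 rad/s.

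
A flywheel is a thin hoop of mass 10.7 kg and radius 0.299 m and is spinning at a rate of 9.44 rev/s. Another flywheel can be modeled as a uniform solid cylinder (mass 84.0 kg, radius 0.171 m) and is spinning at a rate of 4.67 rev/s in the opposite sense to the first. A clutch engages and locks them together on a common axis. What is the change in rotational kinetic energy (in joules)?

ΔKE ≈ -2110 J

No external torque acts about the common axis, so total angular momentum is conserved.
Moments of inertia: I_A = (10.7)(0.299)² = 0.9566 kg·m²; I_B = ½(84.0)(0.171)² = 1.228 kg·m².
Taking A's sense as positive: L = (0.9566)(9.44) − (1.228)(4.67) = 3.295 kg·m²·rev/s.
Combined I = 0.9566 + 1.228 = 2.185 kg·m².
ω_f = L / I = 3.295 / 2.185 = 1.508 rev/s.
KE_i = ½ΣIω² = 2211 J; KE_f = ½(2.185)(9.476)² = 98.09 J.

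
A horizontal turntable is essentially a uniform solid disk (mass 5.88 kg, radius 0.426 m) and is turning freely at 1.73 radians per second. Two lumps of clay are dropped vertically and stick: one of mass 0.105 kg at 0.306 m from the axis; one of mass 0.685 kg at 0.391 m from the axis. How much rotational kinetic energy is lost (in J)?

energy lost ≈ 0.141 J

The added mass arrives with no angular momentum about the axis, and any external torque about the axis is negligible, so the system's angular momentum is conserved.
I_p = ½(5.88)(0.426)² = 0.5335 kg·m².
Added inertia Σmr² = (0.105)(0.306)² + (0.685)(0.391)² = 0.1146 kg·m²; I_f = 0.5335 + 0.1146 = 0.6481 kg·m².
ω_f = I_p ω_i / I_f = (0.5335)(1.73) / 0.6481 = 1.424 rad/s.
KE_i = ½(0.5335)(1.730 rad/s)² = 0.7984 J; KE_f = ½(0.6481)(1.424)² = 0.6573 J.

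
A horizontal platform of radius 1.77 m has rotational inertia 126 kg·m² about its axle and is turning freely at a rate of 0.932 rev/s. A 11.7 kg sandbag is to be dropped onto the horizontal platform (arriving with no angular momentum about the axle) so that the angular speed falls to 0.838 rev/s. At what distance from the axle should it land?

r ≈ 1.10 m

The added mass arrives with no angular momentum about the axle, and any external torque about the axle is negligible, so the system's angular momentum is conserved.
I_p ω_i = (I_p + m r²) ω_f ⇒ m r² = I_p(ω_i/ω_f − 1) = 126.0(0.932/0.838 − 1) = 14.13 kg·m².
r = √(14.13/11.7) = 1.099 m.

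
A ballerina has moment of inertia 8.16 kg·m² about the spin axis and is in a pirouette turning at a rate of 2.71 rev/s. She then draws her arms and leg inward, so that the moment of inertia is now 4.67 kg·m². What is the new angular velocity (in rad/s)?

No external torque acts about the spin axis, so angular momentum is conserved.
ω₂ = I₁ω₁ / I₂ = (8.160)(2.71 rev/s) / (4.670) = 4.735 rev/s = 29.75 rad/s.

ω₂ ≈ 29.8 rad/s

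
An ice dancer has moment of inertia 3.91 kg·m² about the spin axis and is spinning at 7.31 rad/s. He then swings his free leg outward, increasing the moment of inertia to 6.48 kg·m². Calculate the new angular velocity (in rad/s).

No external torque acts about the spin axis, so angular momentum is conserved.
ω₂ = I₁ω₁ / I₂ = (3.910)(7.31 rad/s) / (6.480) = 4.411 rad/s.

ω₂ ≈ 4.41 rad/s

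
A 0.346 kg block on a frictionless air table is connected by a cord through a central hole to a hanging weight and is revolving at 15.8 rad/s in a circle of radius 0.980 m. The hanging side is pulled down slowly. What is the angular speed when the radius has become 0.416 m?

ω₂ ≈ 87.7 rad/s

The constraining force is radial, so m r² ω about the center is conserved.
ω₂ = ω₁ (r₁/r₂)² = (15.8)(0.980/0.416)² = 87.68 rad/s.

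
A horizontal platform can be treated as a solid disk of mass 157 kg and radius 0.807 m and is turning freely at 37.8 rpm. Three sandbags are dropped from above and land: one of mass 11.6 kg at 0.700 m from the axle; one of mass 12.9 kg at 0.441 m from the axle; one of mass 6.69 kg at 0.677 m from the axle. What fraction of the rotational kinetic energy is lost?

fraction ≈ 0.180

No external torque acts about the axle; L_before = L_after.
I_p = ½(157)(0.807)² = 51.12 kg·m².
Added inertia Σmr² = (11.6)(0.700)² + (12.9)(0.441)² + (6.69)(0.677)² = 11.26 kg·m²; I_f = 51.12 + 11.26 = 62.38 kg·m².
ω_f = I_p ω_i / I_f = (51.12)(37.8) / 62.38 = 30.98 rpm.
KE_i = ½(51.12)(3.958 rad/s)² = 400.5 J; KE_f = ½(62.38)(3.244)² = 328.2 J.
Fraction lost = 0.1805.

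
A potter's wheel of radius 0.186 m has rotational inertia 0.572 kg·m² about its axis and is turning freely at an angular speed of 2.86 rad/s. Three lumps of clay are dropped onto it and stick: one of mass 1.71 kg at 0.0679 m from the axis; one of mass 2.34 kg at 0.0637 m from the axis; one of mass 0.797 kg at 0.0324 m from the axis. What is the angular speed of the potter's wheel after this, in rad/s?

ω_f ≈ 2.77 rad/s

The added mass arrives with no angular momentum about the axis, and any external torque about the axis is negligible, so the system's angular momentum is conserved.
Added inertia Σmr² = (1.71)(0.0679)² + (2.34)(0.0637)² + (0.797)(0.0324)² = 0.01822 kg·m²; I_f = 0.5720 + 0.01822 = 0.5902 kg·m².
ω_f = I_p ω_i / I_f = (0.5720)(2.86) / 0.5902 = 2.772 rad/s.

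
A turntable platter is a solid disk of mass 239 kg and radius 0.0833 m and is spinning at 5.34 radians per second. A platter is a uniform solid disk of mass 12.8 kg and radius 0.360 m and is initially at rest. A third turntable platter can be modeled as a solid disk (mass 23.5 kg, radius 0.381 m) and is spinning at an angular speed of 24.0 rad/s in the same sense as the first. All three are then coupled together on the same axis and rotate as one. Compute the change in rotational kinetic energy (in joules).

No external torque acts about the common axis, so total angular momentum is conserved.
Moments of inertia: I_A = ½(239)(0.0833)² = 0.8292 kg·m²; I_B = ½(12.8)(0.360)² = 0.8294 kg·m²; I_C = ½(23.5)(0.381)² = 1.706 kg·m².
Taking A's sense as positive: L = (0.8292)(5.34) + (1.706)(24.0) = 45.36 kg·m²·rad/s.
Combined I = 0.8292 + 0.8294 + 1.706 = 3.364 kg·m².
ω_f = L / I = 45.36 / 3.364 = 13.48 rad/s.
KE_i = ½ΣIω² = 503.0 J; KE_f = ½(3.364)(13.48)² = 305.8 J.

ΔKE ≈ -197 J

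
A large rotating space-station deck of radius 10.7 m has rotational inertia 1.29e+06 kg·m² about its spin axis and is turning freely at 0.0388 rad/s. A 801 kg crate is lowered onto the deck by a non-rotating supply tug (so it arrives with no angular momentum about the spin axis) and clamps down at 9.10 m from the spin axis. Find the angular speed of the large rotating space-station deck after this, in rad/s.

ω_f ≈ 0.0369 rad/s

No external torque acts about the spin axis; L_before = L_after.
Added inertia Σmr² = (801)(9.10)² = 66330 kg·m²; I_f = 1.290e+06 + 66330 = 1.356e+06 kg·m².
ω_f = I_p ω_i / I_f = (1.290e+06)(0.0388) / 1.356e+06 = 0.03690 rad/s.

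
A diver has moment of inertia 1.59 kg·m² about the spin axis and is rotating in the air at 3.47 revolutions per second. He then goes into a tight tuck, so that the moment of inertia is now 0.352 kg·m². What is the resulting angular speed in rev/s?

With no external torque about the axis, L is conserved: I₁ω₁ = I₂ω₂.
ω₂ = I₁ω₁ / I₂ = (1.590)(3.47 rev/s) / (0.3520) = 15.67 rev/s.

ω₂ ≈ 15.7 rev/s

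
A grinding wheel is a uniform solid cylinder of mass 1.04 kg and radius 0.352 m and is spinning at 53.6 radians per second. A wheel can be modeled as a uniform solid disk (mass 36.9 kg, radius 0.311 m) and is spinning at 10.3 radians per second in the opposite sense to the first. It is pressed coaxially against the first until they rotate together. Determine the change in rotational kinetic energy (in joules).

ΔKE ≈ -127 J

The coupling torques are internal; angular momentum about the shared axis is conserved.
Moments of inertia: I_A = ½(1.04)(0.352)² = 0.06443 kg·m²; I_B = ½(36.9)(0.311)² = 1.785 kg·m².
Taking A's sense as positive: L = (0.06443)(53.6) − (1.785)(10.3) = -14.93 kg·m²·rad/s.
Combined I = 0.06443 + 1.785 = 1.849 kg·m².
ω_f = L / I = -14.93 / 1.849 = -8.073 rad/s.
KE_i = ½ΣIω² = 187.2 J; KE_f = ½(1.849)(8.073)² = 60.25 J.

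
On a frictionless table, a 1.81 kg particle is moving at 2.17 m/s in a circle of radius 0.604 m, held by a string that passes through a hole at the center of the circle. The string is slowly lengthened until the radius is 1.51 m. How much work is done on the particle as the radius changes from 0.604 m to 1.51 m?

Central (radial) force ⇒ zero torque about the center ⇒ m v r is constant.
v₂ = v₁ r₁ / r₂ = (2.17)(0.604) / (1.51) = 0.8680 m/s.
W = ΔKE = ½m(v₂² − v₁²) = -3.580 J.

W ≈ -3.58 J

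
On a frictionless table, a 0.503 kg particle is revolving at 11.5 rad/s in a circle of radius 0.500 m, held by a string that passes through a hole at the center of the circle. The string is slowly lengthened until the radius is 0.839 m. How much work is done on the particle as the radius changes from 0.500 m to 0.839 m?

The constraining force is radial, so m r² ω about the center is conserved.
ω₂ = ω₁ (r₁/r₂)² = (11.5)(0.500/0.839)² = 4.084 rad/s.
W = ΔKE = ½m(v₂² − v₁²) = -5.362 J.

W ≈ -5.36 J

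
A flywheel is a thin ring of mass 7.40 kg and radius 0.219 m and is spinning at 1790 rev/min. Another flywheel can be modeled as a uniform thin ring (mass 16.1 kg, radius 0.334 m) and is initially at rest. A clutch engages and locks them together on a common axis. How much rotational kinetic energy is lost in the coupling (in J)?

No external torque acts about the common axis, so total angular momentum is conserved.
Moments of inertia: I_A = (7.40)(0.219)² = 0.3549 kg·m²; I_B = (16.1)(0.334)² = 1.796 kg·m².
Taking A's sense as positive: L = (0.3549)(1790) = 635.3 kg·m²·rpm.
Combined I = 0.3549 + 1.796 = 2.151 kg·m².
ω_f = L / I = 635.3 / 2.151 = 295.4 rpm.
KE_i = ½ΣIω² = 6235 J; KE_f = ½(2.151)(30.93)² = 1029 J.

ΔKE lost ≈ 5210 J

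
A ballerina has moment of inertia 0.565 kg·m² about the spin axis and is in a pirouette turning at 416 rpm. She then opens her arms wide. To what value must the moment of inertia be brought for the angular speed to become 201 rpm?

With no external torque about the axis, L is conserved: I₁ω₁ = I₂ω₂.
I₂ = I₁ω₁ / ω₂ = (0.565)(416) / (201) = 1.169 kg·m².

I₂ ≈ 1.17 kg·m²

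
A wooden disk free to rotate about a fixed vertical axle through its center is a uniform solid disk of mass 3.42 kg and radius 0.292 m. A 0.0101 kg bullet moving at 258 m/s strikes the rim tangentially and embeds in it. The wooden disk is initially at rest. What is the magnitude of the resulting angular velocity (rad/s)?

About the axle the impulsive forces during the collision are internal, so angular momentum about that axis is conserved.
I_p = ½(3.42)(0.292)² = 0.1458 kg·m². Taking the sense of the bullet's angular momentum as positive, L_{bullet} = m v R = (0.0101)(258)(0.292) = 0.7609 kg·m²/s.
L_i = 0 + 0.7609 = 0.7609 kg·m²/s.
After sticking, I_f = I_p + m R² = 0.1458 + (0.0101)(0.292)² = 0.1467 kg·m².
ω_f = L_i / I_f = 0.7609 / 0.1467 = 5.188 rad/s.

|ω_f| ≈ 5.19 rad/s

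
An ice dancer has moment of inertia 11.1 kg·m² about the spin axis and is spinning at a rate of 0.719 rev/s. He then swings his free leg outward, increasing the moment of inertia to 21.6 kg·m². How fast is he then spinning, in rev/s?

ω₂ ≈ 0.369 rev/s

No external torque acts about the spin axis, so angular momentum is conserved.
ω₂ = I₁ω₁ / I₂ = (11.10)(0.719 rev/s) / (21.60) = 0.3695 rev/s.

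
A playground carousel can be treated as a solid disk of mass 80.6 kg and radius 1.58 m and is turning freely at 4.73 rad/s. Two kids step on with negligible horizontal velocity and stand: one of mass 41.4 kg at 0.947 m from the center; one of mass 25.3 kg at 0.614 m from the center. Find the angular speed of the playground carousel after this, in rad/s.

ω_f ≈ 3.23 rad/s

No external torque acts about the center; L_before = L_after.
I_p = ½(80.6)(1.58)² = 100.6 kg·m².
Added inertia Σmr² = (41.4)(0.947)² + (25.3)(0.614)² = 46.67 kg·m²; I_f = 100.6 + 46.67 = 147.3 kg·m².
ω_f = I_p ω_i / I_f = (100.6)(4.73) / 147.3 = 3.231 rad/s.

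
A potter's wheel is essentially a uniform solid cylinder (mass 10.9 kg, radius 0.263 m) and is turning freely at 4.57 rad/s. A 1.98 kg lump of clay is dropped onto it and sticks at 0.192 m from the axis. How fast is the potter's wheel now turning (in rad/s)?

ω_f ≈ 3.83 rad/s

No external torque acts about the axis; L_before = L_after.
I_p = ½(10.9)(0.263)² = 0.3770 kg·m².
Added inertia Σmr² = (1.98)(0.192)² = 0.07299 kg·m²; I_f = 0.3770 + 0.07299 = 0.4500 kg·m².
ω_f = I_p ω_i / I_f = (0.3770)(4.57) / 0.4500 = 3.829 rad/s.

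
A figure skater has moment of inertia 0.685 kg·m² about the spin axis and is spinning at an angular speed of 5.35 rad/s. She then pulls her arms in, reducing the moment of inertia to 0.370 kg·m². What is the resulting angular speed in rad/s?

Angular momentum about the spin axis is conserved since the torque about it is zero.
ω₂ = I₁ω₁ / I₂ = (0.6850)(5.35 rad/s) / (0.3700) = 9.905 rad/s.

ω₂ ≈ 9.90 rad/s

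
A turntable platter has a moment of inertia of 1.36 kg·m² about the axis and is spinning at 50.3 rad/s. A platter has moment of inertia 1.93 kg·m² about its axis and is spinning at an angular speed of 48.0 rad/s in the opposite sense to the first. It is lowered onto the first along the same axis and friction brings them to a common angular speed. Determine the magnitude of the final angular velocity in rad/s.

No external torque acts about the common axis, so total angular momentum is conserved.
Taking A's sense as positive: L = (1.360)(50.3) − (1.930)(48.0) = -24.23 kg·m²·rad/s.
Combined I = 1.360 + 1.930 = 3.290 kg·m².
ω_f = L / I = -24.23 / 3.290 = -7.365 rad/s.

|ω_f| ≈ 7.37 rad/s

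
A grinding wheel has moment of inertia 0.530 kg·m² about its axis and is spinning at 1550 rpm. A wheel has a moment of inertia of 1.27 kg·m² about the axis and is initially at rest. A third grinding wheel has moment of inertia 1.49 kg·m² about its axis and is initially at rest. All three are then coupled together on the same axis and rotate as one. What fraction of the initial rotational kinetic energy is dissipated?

No external torque acts about the common axis, so total angular momentum is conserved.
Taking A's sense as positive: L = (0.5300)(1550) = 821.5 kg·m²·rpm.
Combined I = 0.5300 + 1.270 + 1.490 = 3.290 kg·m².
ω_f = L / I = 821.5 / 3.290 = 249.7 rpm.
KE_i = ½ΣIω² = 6982 J; KE_f = ½(3.290)(26.15)² = 1125 J.
Fraction dissipated = (KE_i − KE_f)/KE_i = 0.8389.

fraction ≈ 0.839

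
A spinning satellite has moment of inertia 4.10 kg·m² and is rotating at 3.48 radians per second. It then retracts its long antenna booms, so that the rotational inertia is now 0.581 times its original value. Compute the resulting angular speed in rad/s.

ω₂ ≈ 5.99 rad/s

Angular momentum about the spin axis is conserved since the torque about it is zero.
I₂ = 0.581 × 4.10 = 2.382 kg·m².
ω₂ = I₁ω₁ / I₂ = (4.100)(3.48 rad/s) / (2.382) = 5.990 rad/s.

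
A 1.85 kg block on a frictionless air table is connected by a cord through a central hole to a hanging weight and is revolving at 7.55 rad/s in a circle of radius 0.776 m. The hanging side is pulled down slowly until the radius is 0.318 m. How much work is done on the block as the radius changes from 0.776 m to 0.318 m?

No torque about the axis ⇒ m r₁² ω₁ = m r₂² ω₂.
ω₂ = ω₁ (r₁/r₂)² = (7.55)(0.776/0.318)² = 44.96 rad/s.
W = ΔKE = ½m(v₂² − v₁²) = 157.3 J.

W ≈ 157 J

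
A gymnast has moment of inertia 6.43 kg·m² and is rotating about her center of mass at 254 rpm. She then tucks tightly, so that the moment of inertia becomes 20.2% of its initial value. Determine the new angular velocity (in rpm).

No external torque acts about the spin axis, so angular momentum is conserved.
I₂ = 0.202 × 6.43 = 1.299 kg·m².
ω₂ = I₁ω₁ / I₂ = (6.430)(254 rpm) / (1.299) = 1257 rpm.

ω₂ ≈ 1260 rpm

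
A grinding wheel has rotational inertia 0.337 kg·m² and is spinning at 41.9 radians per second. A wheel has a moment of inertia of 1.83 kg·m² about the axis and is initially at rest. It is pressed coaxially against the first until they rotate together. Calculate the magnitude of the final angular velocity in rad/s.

|ω_f| ≈ 6.52 rad/s

The coupling torques are internal; angular momentum about the shared axis is conserved.
Taking A's sense as positive: L = (0.3370)(41.9) = 14.12 kg·m²·rad/s.
Combined I = 0.3370 + 1.830 = 2.167 kg·m².
ω_f = L / I = 14.12 / 2.167 = 6.516 rad/s.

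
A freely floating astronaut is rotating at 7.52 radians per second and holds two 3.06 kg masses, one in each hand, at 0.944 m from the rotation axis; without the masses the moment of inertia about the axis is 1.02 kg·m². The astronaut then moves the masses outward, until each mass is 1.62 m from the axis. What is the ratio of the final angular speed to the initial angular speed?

ω₂/ω₁ ≈ 0.379

Angular momentum about the spin axis is conserved since the torque about it is zero.
I₁ = 1.02 + 2(3.06)(0.944)² = 6.474 kg·m²; I₂ = 1.02 + 2(3.06)(1.62)² = 17.08 kg·m².
ω₂/ω₁ = I₁/I₂ = 6.474 / 17.08 = 0.3790.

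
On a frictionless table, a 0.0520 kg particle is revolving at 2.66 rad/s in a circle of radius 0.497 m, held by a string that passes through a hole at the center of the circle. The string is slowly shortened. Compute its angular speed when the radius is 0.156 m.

The constraining force is radial, so m r² ω about the center is conserved.
ω₂ = ω₁ (r₁/r₂)² = (2.66)(0.497/0.156)² = 27.00 rad/s.

ω₂ ≈ 27.0 rad/s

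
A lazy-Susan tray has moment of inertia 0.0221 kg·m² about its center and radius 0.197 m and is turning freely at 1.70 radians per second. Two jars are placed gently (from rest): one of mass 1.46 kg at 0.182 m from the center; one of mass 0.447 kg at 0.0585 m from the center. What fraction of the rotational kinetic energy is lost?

fraction ≈ 0.693

No external torque acts about the center; L_before = L_after.
Added inertia Σmr² = (1.46)(0.182)² + (0.447)(0.0585)² = 0.04989 kg·m²; I_f = 0.02210 + 0.04989 = 0.07199 kg·m².
ω_f = I_p ω_i / I_f = (0.02210)(1.70) / 0.07199 = 0.5219 rad/s.
KE_i = ½(0.02210)(1.700 rad/s)² = 0.03193 J; KE_f = ½(0.07199)(0.5219)² = 0.009803 J.
Fraction lost = 0.6930.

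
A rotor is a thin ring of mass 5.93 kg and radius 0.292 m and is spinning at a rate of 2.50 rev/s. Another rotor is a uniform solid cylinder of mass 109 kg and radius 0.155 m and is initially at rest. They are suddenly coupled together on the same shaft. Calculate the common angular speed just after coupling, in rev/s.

|ω_f| ≈ 0.696 rev/s

No external torque acts about the common axis, so total angular momentum is conserved.
Moments of inertia: I_A = (5.93)(0.292)² = 0.5056 kg·m²; I_B = ½(109)(0.155)² = 1.309 kg·m².
Taking A's sense as positive: L = (0.5056)(2.50) = 1.264 kg·m²·rev/s.
Combined I = 0.5056 + 1.309 = 1.815 kg·m².
ω_f = L / I = 1.264 / 1.815 = 0.6964 rev/s.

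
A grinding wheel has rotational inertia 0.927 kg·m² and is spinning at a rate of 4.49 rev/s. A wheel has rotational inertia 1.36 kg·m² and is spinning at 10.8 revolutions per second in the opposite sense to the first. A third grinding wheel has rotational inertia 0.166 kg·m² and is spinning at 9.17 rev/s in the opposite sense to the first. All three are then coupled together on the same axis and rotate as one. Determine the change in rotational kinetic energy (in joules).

No external torque acts about the common axis, so total angular momentum is conserved.
Taking A's sense as positive: L = (0.9270)(4.49) − (1.360)(10.8) − (0.1660)(9.17) = -12.05 kg·m²·rev/s.
Combined I = 0.9270 + 1.360 + 0.1660 = 2.453 kg·m².
ω_f = L / I = -12.05 / 2.453 = -4.912 rev/s.
KE_i = ½ΣIω² = 3776 J; KE_f = ½(2.453)(30.86)² = 1168 J.

ΔKE ≈ -2610 J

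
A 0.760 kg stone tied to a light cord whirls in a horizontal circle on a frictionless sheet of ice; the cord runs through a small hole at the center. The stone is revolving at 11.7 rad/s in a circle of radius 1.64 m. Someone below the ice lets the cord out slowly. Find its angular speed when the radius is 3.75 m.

ω₂ ≈ 2.24 rad/s

No torque about the axis ⇒ m r₁² ω₁ = m r₂² ω₂.
ω₂ = ω₁ (r₁/r₂)² = (11.7)(1.64/3.75)² = 2.238 rad/s.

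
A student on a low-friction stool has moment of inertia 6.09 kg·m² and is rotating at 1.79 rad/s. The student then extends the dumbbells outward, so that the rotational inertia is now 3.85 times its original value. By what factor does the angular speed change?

With no external torque about the axis, L is conserved: I₁ω₁ = I₂ω₂.
I₂ = 3.85 × 6.09 = 23.45 kg·m².
ω₂/ω₁ = I₁/I₂ = 6.090 / 23.45 = 0.2597.

ω₂/ω₁ ≈ 0.260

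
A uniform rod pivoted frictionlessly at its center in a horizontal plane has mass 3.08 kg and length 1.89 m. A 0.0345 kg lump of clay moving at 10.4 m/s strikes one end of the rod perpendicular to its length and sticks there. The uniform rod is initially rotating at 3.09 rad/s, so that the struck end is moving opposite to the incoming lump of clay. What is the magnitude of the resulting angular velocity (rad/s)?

The axle reaction passes through the pivot and exerts no torque about it; angular momentum about the pivot is conserved through the impact.
I_p = (1/12)(3.08)(1.89)² = 0.9168 kg·m². Taking the sense of the lump of clay's angular momentum as positive, L_{lump} = m v R = (0.0345)(10.4)(1.89/2) = 0.3391 kg·m²/s.
L_i = −I_p ω_p + m v R = −(0.9168)(3.09) + 0.3391 = -2.494 kg·m²/s.
After sticking, I_f = I_p + m R² = 0.9168 + (0.0345)(1.89/2)² = 0.9476 kg·m².
ω_f = L_i / I_f = -2.494 / 0.9476 = -2.632 rad/s.

|ω_f| ≈ 2.63 rad/s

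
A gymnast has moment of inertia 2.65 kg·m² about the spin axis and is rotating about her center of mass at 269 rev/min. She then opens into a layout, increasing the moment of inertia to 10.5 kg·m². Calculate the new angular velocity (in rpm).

ω₂ ≈ 67.9 rpm

Angular momentum about the spin axis is conserved since the torque about it is zero.
ω₂ = I₁ω₁ / I₂ = (2.650)(269 rpm) / (10.50) = 67.89 rpm.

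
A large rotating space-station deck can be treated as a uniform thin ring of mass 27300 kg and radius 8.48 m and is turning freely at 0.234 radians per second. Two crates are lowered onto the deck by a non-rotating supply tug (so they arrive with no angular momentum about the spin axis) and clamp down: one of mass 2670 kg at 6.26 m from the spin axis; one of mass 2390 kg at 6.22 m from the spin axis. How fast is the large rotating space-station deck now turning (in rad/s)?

The added mass arrives with no angular momentum about the spin axis, and any external torque about the spin axis is negligible, so the system's angular momentum is conserved.
I_p = (27300)(8.48)² = 1.963e+06 kg·m².
Added inertia Σmr² = (2670)(6.26)² + (2390)(6.22)² = 1.971e+05 kg·m²; I_f = 1.963e+06 + 1.971e+05 = 2.160e+06 kg·m².
ω_f = I_p ω_i / I_f = (1.963e+06)(0.234) / 2.160e+06 = 0.2127 rad/s.

ω_f ≈ 0.213 rad/s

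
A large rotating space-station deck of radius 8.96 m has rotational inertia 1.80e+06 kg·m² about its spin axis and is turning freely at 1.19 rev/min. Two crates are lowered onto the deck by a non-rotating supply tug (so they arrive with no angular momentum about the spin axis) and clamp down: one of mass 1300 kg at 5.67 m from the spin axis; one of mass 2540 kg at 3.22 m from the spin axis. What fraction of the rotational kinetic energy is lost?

The added mass arrives with no angular momentum about the spin axis, and any external torque about the spin axis is negligible, so the system's angular momentum is conserved.
Added inertia Σmr² = (1300)(5.67)² + (2540)(3.22)² = 68130 kg·m²; I_f = 1.800e+06 + 68130 = 1.868e+06 kg·m².
ω_f = I_p ω_i / I_f = (1.800e+06)(1.19) / 1.868e+06 = 1.147 rpm.
KE_i = ½(1.800e+06)(0.1246 rad/s)² = 13980 J; KE_f = ½(1.868e+06)(0.1201)² = 13470 J.
Fraction lost = 0.03647.

fraction ≈ 0.0365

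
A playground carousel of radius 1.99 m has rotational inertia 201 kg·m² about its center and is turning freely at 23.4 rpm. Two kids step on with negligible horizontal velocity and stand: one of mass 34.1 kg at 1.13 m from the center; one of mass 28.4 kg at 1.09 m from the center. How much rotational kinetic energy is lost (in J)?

energy lost ≈ 168 J

The added mass arrives with no angular momentum about the center, and any external torque about the center is negligible, so the system's angular momentum is conserved.
Added inertia Σmr² = (34.1)(1.13)² + (28.4)(1.09)² = 77.28 kg·m²; I_f = 201.0 + 77.28 = 278.3 kg·m².
ω_f = I_p ω_i / I_f = (201.0)(23.4) / 278.3 = 16.90 rpm.
KE_i = ½(201.0)(2.450 rad/s)² = 603.5 J; KE_f = ½(278.3)(1.770)² = 435.9 J.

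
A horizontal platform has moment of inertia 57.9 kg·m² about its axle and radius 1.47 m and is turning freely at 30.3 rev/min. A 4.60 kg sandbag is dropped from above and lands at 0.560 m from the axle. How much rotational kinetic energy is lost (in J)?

No external torque acts about the axle; L_before = L_after.
Added inertia Σmr² = (4.60)(0.560)² = 1.443 kg·m²; I_f = 57.90 + 1.443 = 59.34 kg·m².
ω_f = I_p ω_i / I_f = (57.90)(30.3) / 59.34 = 29.56 rpm.
KE_i = ½(57.90)(3.173 rad/s)² = 291.5 J; KE_f = ½(59.34)(3.096)² = 284.4 J.

energy lost ≈ 7.09 J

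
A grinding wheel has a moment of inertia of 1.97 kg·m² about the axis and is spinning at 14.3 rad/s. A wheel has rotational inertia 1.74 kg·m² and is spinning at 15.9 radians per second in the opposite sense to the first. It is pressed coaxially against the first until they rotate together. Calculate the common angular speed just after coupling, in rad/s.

|ω_f| ≈ 0.136 rad/s

The coupling torques are internal; angular momentum about the shared axis is conserved.
Taking A's sense as positive: L = (1.970)(14.3) − (1.740)(15.9) = 0.5050 kg·m²·rad/s.
Combined I = 1.970 + 1.740 = 3.710 kg·m².
ω_f = L / I = 0.5050 / 3.710 = 0.1361 rad/s.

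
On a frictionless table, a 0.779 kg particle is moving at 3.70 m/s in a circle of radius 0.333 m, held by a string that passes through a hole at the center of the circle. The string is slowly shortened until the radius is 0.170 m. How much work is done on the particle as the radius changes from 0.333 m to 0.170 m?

W ≈ 15.1 J

The only horizontal force on the mass is along the cord (radial), so it exerts no torque about the hole and angular momentum m v r is conserved.
v₂ = v₁ r₁ / r₂ = (3.70)(0.333) / (0.170) = 7.248 m/s.
W = ΔKE = ½m(v₂² − v₁²) = 15.13 J.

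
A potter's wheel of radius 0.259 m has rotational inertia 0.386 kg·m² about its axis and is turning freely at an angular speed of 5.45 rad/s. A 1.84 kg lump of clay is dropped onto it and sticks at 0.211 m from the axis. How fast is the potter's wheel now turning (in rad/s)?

The added mass arrives with no angular momentum about the axis, and any external torque about the axis is negligible, so the system's angular momentum is conserved.
Added inertia Σmr² = (1.84)(0.211)² = 0.08192 kg·m²; I_f = 0.3860 + 0.08192 = 0.4679 kg·m².
ω_f = I_p ω_i / I_f = (0.3860)(5.45) / 0.4679 = 4.496 rad/s.

ω_f ≈ 4.50 rad/s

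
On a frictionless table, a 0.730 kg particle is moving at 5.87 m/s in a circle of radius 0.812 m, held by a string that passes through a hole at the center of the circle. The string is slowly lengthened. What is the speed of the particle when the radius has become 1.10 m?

The only horizontal force on the mass is along the cord (radial), so it exerts no torque about the hole and angular momentum m v r is conserved.
v₂ = v₁ r₁ / r₂ = (5.87)(0.812) / (1.10) = 4.333 m/s.

v₂ ≈ 4.33 m/s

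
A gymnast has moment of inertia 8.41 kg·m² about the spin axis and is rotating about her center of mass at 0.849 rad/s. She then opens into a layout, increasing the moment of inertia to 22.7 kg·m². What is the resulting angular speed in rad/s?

No external torque acts about the spin axis, so angular momentum is conserved.
ω₂ = I₁ω₁ / I₂ = (8.410)(0.849 rad/s) / (22.70) = 0.3145 rad/s.

ω₂ ≈ 0.315 rad/s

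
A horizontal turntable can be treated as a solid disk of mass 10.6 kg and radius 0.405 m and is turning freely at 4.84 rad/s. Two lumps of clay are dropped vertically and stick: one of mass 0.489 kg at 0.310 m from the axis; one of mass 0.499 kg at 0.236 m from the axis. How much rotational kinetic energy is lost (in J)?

energy lost ≈ 0.807 J

No external torque acts about the axis; L_before = L_after.
I_p = ½(10.6)(0.405)² = 0.8693 kg·m².
Added inertia Σmr² = (0.489)(0.310)² + (0.499)(0.236)² = 0.07479 kg·m²; I_f = 0.8693 + 0.07479 = 0.9441 kg·m².
ω_f = I_p ω_i / I_f = (0.8693)(4.84) / 0.9441 = 4.457 rad/s.
KE_i = ½(0.8693)(4.840 rad/s)² = 10.18 J; KE_f = ½(0.9441)(4.457)² = 9.376 J.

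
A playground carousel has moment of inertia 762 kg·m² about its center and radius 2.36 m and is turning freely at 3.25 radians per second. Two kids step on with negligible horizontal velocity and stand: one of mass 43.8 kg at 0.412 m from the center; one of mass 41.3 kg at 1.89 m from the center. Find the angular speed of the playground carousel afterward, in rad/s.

ω_f ≈ 2.70 rad/s

No external torque acts about the center; L_before = L_after.
Added inertia Σmr² = (43.8)(0.412)² + (41.3)(1.89)² = 155.0 kg·m²; I_f = 762.0 + 155.0 = 917.0 kg·m².
ω_f = I_p ω_i / I_f = (762.0)(3.25) / 917.0 = 2.701 rad/s.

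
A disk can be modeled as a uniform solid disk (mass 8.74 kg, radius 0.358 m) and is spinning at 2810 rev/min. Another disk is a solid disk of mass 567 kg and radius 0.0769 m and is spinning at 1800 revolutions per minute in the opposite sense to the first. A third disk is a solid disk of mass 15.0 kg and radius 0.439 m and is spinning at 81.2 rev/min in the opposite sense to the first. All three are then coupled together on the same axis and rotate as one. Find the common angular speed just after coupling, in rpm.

The coupling torques are internal; angular momentum about the shared axis is conserved.
Moments of inertia: I_A = ½(8.74)(0.358)² = 0.5601 kg·m²; I_B = ½(567)(0.0769)² = 1.677 kg·m²; I_C = ½(15.0)(0.439)² = 1.445 kg·m².
Taking A's sense as positive: L = (0.5601)(2810) − (1.677)(1800) − (1.445)(81.2) = -1561 kg·m²·rpm.
Combined I = 0.5601 + 1.677 + 1.445 = 3.682 kg·m².
ω_f = L / I = -1561 / 3.682 = -424.0 rpm.

|ω_f| ≈ 424 rpm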